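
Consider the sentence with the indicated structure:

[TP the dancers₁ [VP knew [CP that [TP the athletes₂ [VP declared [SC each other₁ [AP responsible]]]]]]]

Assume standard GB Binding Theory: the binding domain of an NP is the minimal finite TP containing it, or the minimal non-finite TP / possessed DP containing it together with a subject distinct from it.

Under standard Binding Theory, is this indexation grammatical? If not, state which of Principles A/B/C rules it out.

The two coindexed NPs are *the dancers₁* and *each other₁*.
*each other₁* is an anaphor. Principle A requires it to be bound within its binding domain — the embedded TP, whose subject is the athletes₂.
Within that domain it is c-commanded by *the athletes₂*, which does not share its index.
*the dancers₁* does c-command the anaphor, but from outside its binding domain.
The anaphor is unbound in its domain → Principle A violation.

Principle A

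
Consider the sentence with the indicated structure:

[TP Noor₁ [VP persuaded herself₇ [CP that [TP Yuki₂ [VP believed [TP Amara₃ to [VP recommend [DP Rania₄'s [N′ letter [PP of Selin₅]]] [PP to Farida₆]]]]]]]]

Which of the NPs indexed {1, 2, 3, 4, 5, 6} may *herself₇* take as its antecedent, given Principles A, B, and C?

{1}

*herself* is an anaphor, so Principle A applies: it must be bound in its binding domain.
Binding domain of *herself₇*: the matrix TP, whose subject is Noor₁.
*Noor₁* c-commands the anaphor within its binding domain → licit binder.
*Yuki₂* does not c-command the anaphor → cannot bind it.
*Amara₃* does not c-command the anaphor → cannot bind it.
*Rania₄* does not c-command the anaphor → cannot bind it.
*Selin₅* does not c-command the anaphor → cannot bind it.
*Farida₆* does not c-command the anaphor → cannot bind it.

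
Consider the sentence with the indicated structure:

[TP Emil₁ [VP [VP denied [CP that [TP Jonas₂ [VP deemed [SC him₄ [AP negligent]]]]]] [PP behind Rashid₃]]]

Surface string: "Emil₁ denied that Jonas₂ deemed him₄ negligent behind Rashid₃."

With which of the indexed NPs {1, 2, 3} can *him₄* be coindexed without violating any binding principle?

*him* is a pronoun, so Principle B applies: it must be free in its binding domain.
Binding domain of *him₄*: the embedded TP, whose subject is Jonas₂.
*Emil₁* c-commands the pronoun but from outside its binding domain, and is not c-commanded by it → coindexation permitted.
*Jonas₂* c-commands the pronoun within its binding domain → coindexation would violate Principle B.
*Rashid₃* and the pronoun do not c-command one another → neither Principle B nor Principle C is at stake; coindexation permitted.

{1, 3}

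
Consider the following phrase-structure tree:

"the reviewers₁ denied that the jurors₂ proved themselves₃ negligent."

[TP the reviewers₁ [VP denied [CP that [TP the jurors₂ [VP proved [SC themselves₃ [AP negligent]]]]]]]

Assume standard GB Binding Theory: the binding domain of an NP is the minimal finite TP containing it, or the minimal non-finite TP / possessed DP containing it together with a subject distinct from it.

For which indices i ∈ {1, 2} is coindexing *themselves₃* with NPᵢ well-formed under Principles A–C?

{2}

*themselves* is an anaphor, so Principle A applies: it must be bound in its binding domain.
Binding domain of *themselves₃*: the embedded TP, whose subject is the jurors₂.
*the reviewers₁* c-commands the anaphor but is outside its binding domain → cannot satisfy Principle A.
*the jurors₂* c-commands the anaphor within its binding domain → licit binder.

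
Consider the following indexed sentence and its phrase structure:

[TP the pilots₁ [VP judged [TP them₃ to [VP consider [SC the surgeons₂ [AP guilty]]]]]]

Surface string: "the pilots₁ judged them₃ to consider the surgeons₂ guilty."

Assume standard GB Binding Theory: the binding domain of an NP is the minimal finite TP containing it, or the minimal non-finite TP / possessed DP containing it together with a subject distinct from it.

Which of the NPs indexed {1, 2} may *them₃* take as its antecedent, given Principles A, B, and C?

*them* is a pronoun, so Principle B applies: it must be free in its binding domain.
Binding domain of *them₃*: the matrix TP, whose subject is the pilots₁.
*the pilots₁* c-commands the pronoun within its binding domain → coindexation would violate Principle B.
*the surgeons₂*: the pronoun c-commands this R-expression → coindexation would violate Principle C on *the surgeons₂*.

none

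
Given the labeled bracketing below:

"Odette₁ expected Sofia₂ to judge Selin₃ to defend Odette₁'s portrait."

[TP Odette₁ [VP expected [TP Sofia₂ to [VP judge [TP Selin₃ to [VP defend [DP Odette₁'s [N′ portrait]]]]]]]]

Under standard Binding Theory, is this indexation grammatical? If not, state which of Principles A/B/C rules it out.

Principle C

The two coindexed NPs are *Odette₁* (the higher occurrence) and *Odette₁* (the lower occurrence).
*Odette₁* (the lower occurrence) is an R-expression. Principle C requires it to be free everywhere.
*Odette₁* (the higher occurrence) c-commands it and carries the same index.
The R-expression is bound → Principle C violation.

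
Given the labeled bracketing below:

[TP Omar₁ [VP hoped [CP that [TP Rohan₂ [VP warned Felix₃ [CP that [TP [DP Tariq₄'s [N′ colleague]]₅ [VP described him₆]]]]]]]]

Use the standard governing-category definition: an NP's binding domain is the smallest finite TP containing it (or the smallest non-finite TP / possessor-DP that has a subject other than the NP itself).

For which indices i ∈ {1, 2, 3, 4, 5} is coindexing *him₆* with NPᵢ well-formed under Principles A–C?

*him* is a pronoun, so Principle B applies: it must be free in its binding domain.
Binding domain of *him₆*: the embedded TP, whose subject is [Tariq₄'s colleague]₅.
*Omar₁* c-commands the pronoun but from outside its binding domain, and is not c-commanded by it → coindexation permitted.
*Rohan₂* c-commands the pronoun but from outside its binding domain, and is not c-commanded by it → coindexation permitted.
*Felix₃* c-commands the pronoun but from outside its binding domain, and is not c-commanded by it → coindexation permitted.
*Tariq₄* and the pronoun do not c-command one another → neither Principle B nor Principle C is at stake; coindexation permitted.
*[Tariq₄'s colleague]₅* c-commands the pronoun within its binding domain → coindexation would violate Principle B.

{1, 2, 3, 4}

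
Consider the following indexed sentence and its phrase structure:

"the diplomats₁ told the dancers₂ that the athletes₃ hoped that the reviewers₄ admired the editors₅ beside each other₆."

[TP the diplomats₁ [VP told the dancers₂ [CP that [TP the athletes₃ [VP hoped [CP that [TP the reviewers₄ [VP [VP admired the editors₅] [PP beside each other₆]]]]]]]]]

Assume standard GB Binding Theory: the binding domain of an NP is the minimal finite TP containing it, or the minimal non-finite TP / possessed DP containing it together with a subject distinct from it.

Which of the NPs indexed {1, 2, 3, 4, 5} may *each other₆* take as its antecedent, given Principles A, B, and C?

{4}

*each other* is an anaphor, so Principle A applies: it must be bound in its binding domain.
Binding domain of *each other₆*: the embedded TP, whose subject is the reviewers₄.
*the diplomats₁* c-commands the anaphor but is outside its binding domain → cannot satisfy Principle A.
*the dancers₂* c-commands the anaphor but is outside its binding domain → cannot satisfy Principle A.
*the athletes₃* c-commands the anaphor but is outside its binding domain → cannot satisfy Principle A.
*the reviewers₄* c-commands the anaphor within its binding domain → licit binder.
*the editors₅* does not c-command the anaphor → cannot bind it.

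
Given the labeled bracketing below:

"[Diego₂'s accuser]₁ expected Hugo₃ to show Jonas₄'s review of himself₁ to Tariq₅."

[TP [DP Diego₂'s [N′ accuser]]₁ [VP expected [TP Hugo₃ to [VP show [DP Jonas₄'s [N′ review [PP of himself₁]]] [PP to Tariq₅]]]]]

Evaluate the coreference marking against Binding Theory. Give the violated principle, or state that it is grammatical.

The two coindexed NPs are *[Diego₂'s accuser]₁* and *himself₁*.
*himself₁* is an anaphor. Principle A requires it to be bound within its binding domain — the possessed DP, whose subject is Jonas₄.
Within that domain it is c-commanded by *Jonas₄*, which does not share its index.
*[Diego₂'s accuser]₁* does c-command the anaphor, but from outside its binding domain.
The anaphor is unbound in its domain → Principle A violation.

Principle A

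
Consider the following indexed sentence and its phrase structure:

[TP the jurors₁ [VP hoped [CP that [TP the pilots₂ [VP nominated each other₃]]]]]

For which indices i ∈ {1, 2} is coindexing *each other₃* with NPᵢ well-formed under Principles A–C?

{2}

*each other* is an anaphor, so Principle A applies: it must be bound in its binding domain.
Binding domain of *each other₃*: the embedded TP, whose subject is the pilots₂.
*the jurors₁* c-commands the anaphor but is outside its binding domain → cannot satisfy Principle A.
*the pilots₂* c-commands the anaphor within its binding domain → licit binder.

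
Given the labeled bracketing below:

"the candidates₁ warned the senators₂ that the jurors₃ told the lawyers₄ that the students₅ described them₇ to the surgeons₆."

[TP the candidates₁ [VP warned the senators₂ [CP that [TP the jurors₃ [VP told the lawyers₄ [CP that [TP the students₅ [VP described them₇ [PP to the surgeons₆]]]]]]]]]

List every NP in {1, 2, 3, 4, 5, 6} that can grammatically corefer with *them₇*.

{1, 2, 3, 4}

*them* is a pronoun, so Principle B applies: it must be free in its binding domain.
Binding domain of *them₇*: the embedded TP, whose subject is the students₅.
*the candidates₁* c-commands the pronoun but from outside its binding domain, and is not c-commanded by it → coindexation permitted.
*the senators₂* c-commands the pronoun but from outside its binding domain, and is not c-commanded by it → coindexation permitted.
*the jurors₃* c-commands the pronoun but from outside its binding domain, and is not c-commanded by it → coindexation permitted.
*the lawyers₄* c-commands the pronoun but from outside its binding domain, and is not c-commanded by it → coindexation permitted.
*the students₅* c-commands the pronoun within its binding domain → coindexation would violate Principle B.
*the surgeons₆*: the pronoun c-commands this R-expression → coindexation would violate Principle C on *the surgeons₆*.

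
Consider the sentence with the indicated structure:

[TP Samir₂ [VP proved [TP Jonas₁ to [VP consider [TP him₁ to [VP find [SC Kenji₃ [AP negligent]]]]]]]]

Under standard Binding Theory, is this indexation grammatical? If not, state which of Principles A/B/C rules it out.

Principle B

The two coindexed NPs are *Jonas₁* and *him₁*.
*him₁* is a pronoun. Its binding domain is the embedded TP, whose subject is Jonas₁.
*Jonas₁* c-commands it within that domain and carries the same index.
The pronoun is locally bound → Principle B violation.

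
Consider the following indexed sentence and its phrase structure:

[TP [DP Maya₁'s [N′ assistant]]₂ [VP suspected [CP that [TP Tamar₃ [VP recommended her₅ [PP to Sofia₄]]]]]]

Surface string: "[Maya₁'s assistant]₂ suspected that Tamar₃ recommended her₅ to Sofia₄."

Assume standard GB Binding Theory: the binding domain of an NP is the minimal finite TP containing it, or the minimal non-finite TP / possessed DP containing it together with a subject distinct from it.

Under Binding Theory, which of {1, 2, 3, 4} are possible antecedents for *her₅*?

{1, 2}

*her* is a pronoun, so Principle B applies: it must be free in its binding domain.
Binding domain of *her₅*: the embedded TP, whose subject is Tamar₃.
*Maya₁* and the pronoun do not c-command one another → neither Principle B nor Principle C is at stake; coindexation permitted.
*[Maya₁'s assistant]₂* c-commands the pronoun but from outside its binding domain, and is not c-commanded by it → coindexation permitted.
*Tamar₃* c-commands the pronoun within its binding domain → coindexation would violate Principle B.
*Sofia₄*: the pronoun c-commands this R-expression → coindexation would violate Principle C on *Sofia₄*.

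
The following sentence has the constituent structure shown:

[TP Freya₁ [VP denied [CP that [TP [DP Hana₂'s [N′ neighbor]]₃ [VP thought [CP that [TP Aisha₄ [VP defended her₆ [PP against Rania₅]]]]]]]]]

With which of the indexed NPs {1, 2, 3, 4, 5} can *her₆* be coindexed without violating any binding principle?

*her* is a pronoun, so Principle B applies: it must be free in its binding domain.
Binding domain of *her₆*: the embedded TP, whose subject is Aisha₄.
*Freya₁* c-commands the pronoun but from outside its binding domain, and is not c-commanded by it → coindexation permitted.
*Hana₂* and the pronoun do not c-command one another → neither Principle B nor Principle C is at stake; coindexation permitted.
*[Hana₂'s neighbor]₃* c-commands the pronoun but from outside its binding domain, and is not c-commanded by it → coindexation permitted.
*Aisha₄* c-commands the pronoun within its binding domain → coindexation would violate Principle B.
*Rania₅*: the pronoun c-commands this R-expression → coindexation would violate Principle C on *Rania₅*.

{1, 2, 3}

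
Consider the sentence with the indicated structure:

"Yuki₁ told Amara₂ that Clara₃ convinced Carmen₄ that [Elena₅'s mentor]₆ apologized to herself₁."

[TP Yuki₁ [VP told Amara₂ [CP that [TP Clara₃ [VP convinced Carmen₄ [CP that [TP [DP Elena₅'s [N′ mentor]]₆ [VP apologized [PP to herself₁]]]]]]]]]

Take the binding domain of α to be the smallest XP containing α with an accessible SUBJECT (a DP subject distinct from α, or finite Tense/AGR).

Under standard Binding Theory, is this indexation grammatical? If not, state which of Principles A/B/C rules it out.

Principle A

The two coindexed NPs are *Yuki₁* and *herself₁*.
*herself₁* is an anaphor. Principle A requires it to be bound within its binding domain — the embedded TP, whose subject is [Elena₅'s mentor]₆.
Within that domain it is c-commanded by *[Elena₅'s mentor]₆*, which does not share its index.
*Yuki₁* does c-command the anaphor, but from outside its binding domain.
The anaphor is unbound in its domain → Principle A violation.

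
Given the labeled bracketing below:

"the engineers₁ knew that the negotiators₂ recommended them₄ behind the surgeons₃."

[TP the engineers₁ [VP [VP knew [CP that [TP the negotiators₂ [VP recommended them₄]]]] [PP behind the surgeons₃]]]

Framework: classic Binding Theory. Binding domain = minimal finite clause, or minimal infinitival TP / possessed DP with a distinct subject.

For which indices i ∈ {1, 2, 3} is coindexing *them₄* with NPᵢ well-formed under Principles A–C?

{1, 3}

*them* is a pronoun, so Principle B applies: it must be free in its binding domain.
Binding domain of *them₄*: the embedded TP, whose subject is the negotiators₂.
*the engineers₁* c-commands the pronoun but from outside its binding domain, and is not c-commanded by it → coindexation permitted.
*the negotiators₂* c-commands the pronoun within its binding domain → coindexation would violate Principle B.
*the surgeons₃* and the pronoun do not c-command one another → neither Principle B nor Principle C is at stake; coindexation permitted.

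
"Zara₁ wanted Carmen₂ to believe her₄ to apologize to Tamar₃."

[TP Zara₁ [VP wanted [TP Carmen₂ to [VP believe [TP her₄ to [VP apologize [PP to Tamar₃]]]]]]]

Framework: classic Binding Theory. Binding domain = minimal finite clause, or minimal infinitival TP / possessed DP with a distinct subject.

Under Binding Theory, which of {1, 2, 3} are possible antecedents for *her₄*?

{1}

*her* is a pronoun, so Principle B applies: it must be free in its binding domain.
Binding domain of *her₄*: the embedded TP, whose subject is Carmen₂.
*Zara₁* c-commands the pronoun but from outside its binding domain, and is not c-commanded by it → coindexation permitted.
*Carmen₂* c-commands the pronoun within its binding domain → coindexation would violate Principle B.
*Tamar₃*: the pronoun c-commands this R-expression → coindexation would violate Principle C on *Tamar₃*.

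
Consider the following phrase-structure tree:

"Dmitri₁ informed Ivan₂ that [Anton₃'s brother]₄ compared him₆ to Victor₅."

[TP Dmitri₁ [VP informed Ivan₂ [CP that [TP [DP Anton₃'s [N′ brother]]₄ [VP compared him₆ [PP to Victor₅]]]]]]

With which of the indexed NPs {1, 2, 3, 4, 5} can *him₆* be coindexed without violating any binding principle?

*him* is a pronoun, so Principle B applies: it must be free in its binding domain.
Binding domain of *him₆*: the embedded TP, whose subject is [Anton₃'s brother]₄.
*Dmitri₁* c-commands the pronoun but from outside its binding domain, and is not c-commanded by it → coindexation permitted.
*Ivan₂* c-commands the pronoun but from outside its binding domain, and is not c-commanded by it → coindexation permitted.
*Anton₃* and the pronoun do not c-command one another → neither Principle B nor Principle C is at stake; coindexation permitted.
*[Anton₃'s brother]₄* c-commands the pronoun within its binding domain → coindexation would violate Principle B.
*Victor₅*: the pronoun c-commands this R-expression → coindexation would violate Principle C on *Victor₅*.

{1, 2, 3}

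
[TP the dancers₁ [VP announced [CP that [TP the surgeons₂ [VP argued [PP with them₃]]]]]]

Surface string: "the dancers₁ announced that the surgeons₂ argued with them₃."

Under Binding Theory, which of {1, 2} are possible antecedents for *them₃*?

*them* is a pronoun, so Principle B applies: it must be free in its binding domain.
Binding domain of *them₃*: the embedded TP, whose subject is the surgeons₂.
*the dancers₁* c-commands the pronoun but from outside its binding domain, and is not c-commanded by it → coindexation permitted.
*the surgeons₂* c-commands the pronoun within its binding domain → coindexation would violate Principle B.

{1}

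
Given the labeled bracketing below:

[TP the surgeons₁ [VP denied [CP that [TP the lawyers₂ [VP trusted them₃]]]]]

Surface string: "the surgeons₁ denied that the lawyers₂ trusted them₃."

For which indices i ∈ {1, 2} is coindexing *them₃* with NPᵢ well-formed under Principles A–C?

{1}

*them* is a pronoun, so Principle B applies: it must be free in its binding domain.
Binding domain of *them₃*: the embedded TP, whose subject is the lawyers₂.
*the surgeons₁* c-commands the pronoun but from outside its binding domain, and is not c-commanded by it → coindexation permitted.
*the lawyers₂* c-commands the pronoun within its binding domain → coindexation would violate Principle B.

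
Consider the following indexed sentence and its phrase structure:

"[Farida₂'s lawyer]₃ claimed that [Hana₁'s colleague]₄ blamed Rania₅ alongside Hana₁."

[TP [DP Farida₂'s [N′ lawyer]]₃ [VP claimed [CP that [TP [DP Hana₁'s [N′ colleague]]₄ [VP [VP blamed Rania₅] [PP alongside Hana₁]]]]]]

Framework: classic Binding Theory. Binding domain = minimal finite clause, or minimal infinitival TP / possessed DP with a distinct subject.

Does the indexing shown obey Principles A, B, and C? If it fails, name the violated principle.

The two coindexed NPs are *Hana₁* and *Hana₁*.
*Hana₁* is an R-expression; no coindexed NP c-commands it, so Principle C holds.
*Hana₁* is an R-expression; *Hana₁* does not c-command it, and no other NP shares its index, so Principle C is satisfied.
All principles are respected.

grammatical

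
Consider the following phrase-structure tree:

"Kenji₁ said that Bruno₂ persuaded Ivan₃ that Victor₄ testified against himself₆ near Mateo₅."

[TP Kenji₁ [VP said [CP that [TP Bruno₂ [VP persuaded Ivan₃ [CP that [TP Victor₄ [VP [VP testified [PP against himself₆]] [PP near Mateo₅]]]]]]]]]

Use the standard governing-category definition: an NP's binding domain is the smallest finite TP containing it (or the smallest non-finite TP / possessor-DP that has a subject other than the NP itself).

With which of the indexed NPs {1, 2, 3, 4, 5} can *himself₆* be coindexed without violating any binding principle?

{4}

*himself* is an anaphor, so Principle A applies: it must be bound in its binding domain.
Binding domain of *himself₆*: the embedded TP, whose subject is Victor₄.
*Kenji₁* c-commands the anaphor but is outside its binding domain → cannot satisfy Principle A.
*Bruno₂* c-commands the anaphor but is outside its binding domain → cannot satisfy Principle A.
*Ivan₃* c-commands the anaphor but is outside its binding domain → cannot satisfy Principle A.
*Victor₄* c-commands the anaphor within its binding domain → licit binder.
*Mateo₅* does not c-command the anaphor → cannot bind it.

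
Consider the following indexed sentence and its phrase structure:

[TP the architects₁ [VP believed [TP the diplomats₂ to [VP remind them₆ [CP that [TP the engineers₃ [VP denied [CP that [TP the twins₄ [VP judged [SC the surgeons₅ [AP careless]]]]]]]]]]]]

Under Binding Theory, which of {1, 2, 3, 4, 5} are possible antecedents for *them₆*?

*them* is a pronoun, so Principle B applies: it must be free in its binding domain.
Binding domain of *them₆*: the embedded TP, whose subject is the diplomats₂.
*the architects₁* c-commands the pronoun but from outside its binding domain, and is not c-commanded by it → coindexation permitted.
*the diplomats₂* c-commands the pronoun within its binding domain → coindexation would violate Principle B.
*the engineers₃*: the pronoun c-commands this R-expression → coindexation would violate Principle C on *the engineers₃*.
*the twins₄*: the pronoun c-commands this R-expression → coindexation would violate Principle C on *the twins₄*.
*the surgeons₅*: the pronoun c-commands this R-expression → coindexation would violate Principle C on *the surgeons₅*.

{1}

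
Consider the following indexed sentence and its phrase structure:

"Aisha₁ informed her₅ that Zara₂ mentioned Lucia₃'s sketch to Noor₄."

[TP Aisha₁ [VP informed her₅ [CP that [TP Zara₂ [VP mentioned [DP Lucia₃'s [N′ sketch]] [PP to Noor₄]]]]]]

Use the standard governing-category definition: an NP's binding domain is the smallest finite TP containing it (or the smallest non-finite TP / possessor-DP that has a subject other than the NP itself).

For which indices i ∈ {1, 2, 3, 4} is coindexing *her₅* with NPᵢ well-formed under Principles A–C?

*her* is a pronoun, so Principle B applies: it must be free in its binding domain.
Binding domain of *her₅*: the matrix TP, whose subject is Aisha₁.
*Aisha₁* c-commands the pronoun within its binding domain → coindexation would violate Principle B.
*Zara₂*: the pronoun c-commands this R-expression → coindexation would violate Principle C on *Zara₂*.
*Lucia₃*: the pronoun c-commands this R-expression → coindexation would violate Principle C on *Lucia₃*.
*Noor₄*: the pronoun c-commands this R-expression → coindexation would violate Principle C on *Noor₄*.

none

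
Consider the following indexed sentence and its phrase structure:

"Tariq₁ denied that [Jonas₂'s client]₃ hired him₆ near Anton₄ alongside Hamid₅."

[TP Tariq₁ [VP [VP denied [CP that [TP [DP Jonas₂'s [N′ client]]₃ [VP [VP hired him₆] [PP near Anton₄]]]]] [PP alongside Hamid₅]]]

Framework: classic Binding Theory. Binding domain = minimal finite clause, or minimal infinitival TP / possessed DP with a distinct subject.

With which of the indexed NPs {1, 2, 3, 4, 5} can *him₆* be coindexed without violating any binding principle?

*him* is a pronoun, so Principle B applies: it must be free in its binding domain.
Binding domain of *him₆*: the embedded TP, whose subject is [Jonas₂'s client]₃.
*Tariq₁* c-commands the pronoun but from outside its binding domain, and is not c-commanded by it → coindexation permitted.
*Jonas₂* and the pronoun do not c-command one another → neither Principle B nor Principle C is at stake; coindexation permitted.
*[Jonas₂'s client]₃* c-commands the pronoun within its binding domain → coindexation would violate Principle B.
*Anton₄* and the pronoun do not c-command one another → neither Principle B nor Principle C is at stake; coindexation permitted.
*Hamid₅* and the pronoun do not c-command one another → neither Principle B nor Principle C is at stake; coindexation permitted.

{1, 2, 4, 5}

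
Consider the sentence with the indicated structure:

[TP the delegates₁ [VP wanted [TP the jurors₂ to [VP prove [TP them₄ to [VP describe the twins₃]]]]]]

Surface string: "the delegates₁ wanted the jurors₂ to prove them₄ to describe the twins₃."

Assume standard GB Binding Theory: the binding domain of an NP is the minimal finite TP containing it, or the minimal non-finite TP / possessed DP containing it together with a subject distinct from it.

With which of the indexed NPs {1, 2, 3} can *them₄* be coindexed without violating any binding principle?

{1}

*them* is a pronoun, so Principle B applies: it must be free in its binding domain.
Binding domain of *them₄*: the embedded TP, whose subject is the jurors₂.
*the delegates₁* c-commands the pronoun but from outside its binding domain, and is not c-commanded by it → coindexation permitted.
*the jurors₂* c-commands the pronoun within its binding domain → coindexation would violate Principle B.
*the twins₃*: the pronoun c-commands this R-expression → coindexation would violate Principle C on *the twins₃*.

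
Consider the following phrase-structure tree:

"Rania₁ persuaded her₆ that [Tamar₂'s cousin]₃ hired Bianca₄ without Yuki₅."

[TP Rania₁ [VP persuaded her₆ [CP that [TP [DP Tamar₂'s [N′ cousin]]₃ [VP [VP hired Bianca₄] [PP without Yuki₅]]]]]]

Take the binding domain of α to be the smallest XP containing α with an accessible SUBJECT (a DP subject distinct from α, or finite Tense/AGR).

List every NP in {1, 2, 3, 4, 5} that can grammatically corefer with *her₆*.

*her* is a pronoun, so Principle B applies: it must be free in its binding domain.
Binding domain of *her₆*: the matrix TP, whose subject is Rania₁.
*Rania₁* c-commands the pronoun within its binding domain → coindexation would violate Principle B.
*Tamar₂*: the pronoun c-commands this R-expression → coindexation would violate Principle C on *Tamar₂*.
*[Tamar₂'s cousin]₃*: the pronoun c-commands this R-expression → coindexation would violate Principle C on *[Tamar₂'s cousin]₃*.
*Bianca₄*: the pronoun c-commands this R-expression → coindexation would violate Principle C on *Bianca₄*.
*Yuki₅*: the pronoun c-commands this R-expression → coindexation would violate Principle C on *Yuki₅*.

none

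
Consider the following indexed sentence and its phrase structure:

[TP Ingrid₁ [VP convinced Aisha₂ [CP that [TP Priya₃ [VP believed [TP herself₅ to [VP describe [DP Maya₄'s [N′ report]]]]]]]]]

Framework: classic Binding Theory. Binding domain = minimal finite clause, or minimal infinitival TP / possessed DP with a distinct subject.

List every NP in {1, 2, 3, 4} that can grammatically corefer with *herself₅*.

{3}

*herself* is an anaphor, so Principle A applies: it must be bound in its binding domain.
Binding domain of *herself₅*: the embedded TP, whose subject is Priya₃.
*Ingrid₁* c-commands the anaphor but is outside its binding domain → cannot satisfy Principle A.
*Aisha₂* c-commands the anaphor but is outside its binding domain → cannot satisfy Principle A.
*Priya₃* c-commands the anaphor within its binding domain → licit binder.
*Maya₄* does not c-command the anaphor → cannot bind it.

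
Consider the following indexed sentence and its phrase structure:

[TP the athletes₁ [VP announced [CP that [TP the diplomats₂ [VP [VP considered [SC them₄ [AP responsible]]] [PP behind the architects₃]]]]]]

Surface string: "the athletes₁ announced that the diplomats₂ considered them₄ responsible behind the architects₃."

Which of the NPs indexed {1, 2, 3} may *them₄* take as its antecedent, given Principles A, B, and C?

{1, 3}

*them* is a pronoun, so Principle B applies: it must be free in its binding domain.
Binding domain of *them₄*: the embedded TP, whose subject is the diplomats₂.
*the athletes₁* c-commands the pronoun but from outside its binding domain, and is not c-commanded by it → coindexation permitted.
*the diplomats₂* c-commands the pronoun within its binding domain → coindexation would violate Principle B.
*the architects₃* and the pronoun do not c-command one another → neither Principle B nor Principle C is at stake; coindexation permitted.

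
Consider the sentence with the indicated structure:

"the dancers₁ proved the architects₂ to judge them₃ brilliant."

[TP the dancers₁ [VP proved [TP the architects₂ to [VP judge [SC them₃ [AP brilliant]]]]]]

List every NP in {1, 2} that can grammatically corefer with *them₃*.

{1}

*them* is a pronoun, so Principle B applies: it must be free in its binding domain.
Binding domain of *them₃*: the embedded TP, whose subject is the architects₂.
*the dancers₁* c-commands the pronoun but from outside its binding domain, and is not c-commanded by it → coindexation permitted.
*the architects₂* c-commands the pronoun within its binding domain → coindexation would violate Principle B.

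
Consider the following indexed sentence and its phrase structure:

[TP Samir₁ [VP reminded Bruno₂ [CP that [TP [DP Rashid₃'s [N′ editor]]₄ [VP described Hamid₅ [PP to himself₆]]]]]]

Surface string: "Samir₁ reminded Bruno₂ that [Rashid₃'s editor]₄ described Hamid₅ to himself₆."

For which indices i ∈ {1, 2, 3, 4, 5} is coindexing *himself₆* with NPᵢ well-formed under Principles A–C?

{4, 5}

*himself* is an anaphor, so Principle A applies: it must be bound in its binding domain.
Binding domain of *himself₆*: the embedded TP, whose subject is [Rashid₃'s editor]₄.
*Samir₁* c-commands the anaphor but is outside its binding domain → cannot satisfy Principle A.
*Bruno₂* c-commands the anaphor but is outside its binding domain → cannot satisfy Principle A.
*Rashid₃* does not c-command the anaphor → cannot bind it.
*[Rashid₃'s editor]₄* c-commands the anaphor within its binding domain → licit binder.
*Hamid₅* c-commands the anaphor within its binding domain → licit binder.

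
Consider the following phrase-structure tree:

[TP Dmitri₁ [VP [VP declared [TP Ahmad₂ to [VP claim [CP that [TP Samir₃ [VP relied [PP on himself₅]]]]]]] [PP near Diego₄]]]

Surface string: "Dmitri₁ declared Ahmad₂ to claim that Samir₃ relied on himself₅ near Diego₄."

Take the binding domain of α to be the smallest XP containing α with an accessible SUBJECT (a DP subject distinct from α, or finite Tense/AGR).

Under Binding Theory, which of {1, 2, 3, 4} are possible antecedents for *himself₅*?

*himself* is an anaphor, so Principle A applies: it must be bound in its binding domain.
Binding domain of *himself₅*: the embedded TP, whose subject is Samir₃.
*Dmitri₁* c-commands the anaphor but is outside its binding domain → cannot satisfy Principle A.
*Ahmad₂* c-commands the anaphor but is outside its binding domain → cannot satisfy Principle A.
*Samir₃* c-commands the anaphor within its binding domain → licit binder.
*Diego₄* does not c-command the anaphor → cannot bind it.

{3}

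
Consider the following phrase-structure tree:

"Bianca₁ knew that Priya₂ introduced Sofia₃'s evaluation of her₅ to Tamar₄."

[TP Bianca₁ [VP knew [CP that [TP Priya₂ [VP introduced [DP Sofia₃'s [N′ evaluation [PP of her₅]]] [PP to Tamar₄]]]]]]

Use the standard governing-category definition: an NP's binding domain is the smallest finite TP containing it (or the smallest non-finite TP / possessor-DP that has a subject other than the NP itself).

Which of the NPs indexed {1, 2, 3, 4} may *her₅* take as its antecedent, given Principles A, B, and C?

{1, 2, 4}

*her* is a pronoun, so Principle B applies: it must be free in its binding domain.
Binding domain of *her₅*: the possessed DP, whose subject is Sofia₃.
*Bianca₁* c-commands the pronoun but from outside its binding domain, and is not c-commanded by it → coindexation permitted.
*Priya₂* c-commands the pronoun but from outside its binding domain, and is not c-commanded by it → coindexation permitted.
*Sofia₃* c-commands the pronoun within its binding domain → coindexation would violate Principle B.
*Tamar₄* and the pronoun do not c-command one another → neither Principle B nor Principle C is at stake; coindexation permitted.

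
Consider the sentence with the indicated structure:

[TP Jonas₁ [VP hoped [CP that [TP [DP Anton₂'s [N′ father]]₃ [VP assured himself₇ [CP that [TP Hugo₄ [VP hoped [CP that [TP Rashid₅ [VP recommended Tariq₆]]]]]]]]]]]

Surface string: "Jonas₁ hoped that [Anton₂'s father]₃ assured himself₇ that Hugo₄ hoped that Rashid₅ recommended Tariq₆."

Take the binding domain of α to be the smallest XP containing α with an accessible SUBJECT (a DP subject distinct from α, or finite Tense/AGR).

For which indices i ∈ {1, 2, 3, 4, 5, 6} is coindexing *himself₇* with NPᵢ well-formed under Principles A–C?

*himself* is an anaphor, so Principle A applies: it must be bound in its binding domain.
Binding domain of *himself₇*: the embedded TP, whose subject is [Anton₂'s father]₃.
*Jonas₁* c-commands the anaphor but is outside its binding domain → cannot satisfy Principle A.
*Anton₂* does not c-command the anaphor → cannot bind it.
*[Anton₂'s father]₃* c-commands the anaphor within its binding domain → licit binder.
*Hugo₄* does not c-command the anaphor → cannot bind it.
*Rashid₅* does not c-command the anaphor → cannot bind it.
*Tariq₆* does not c-command the anaphor → cannot bind it.

{3}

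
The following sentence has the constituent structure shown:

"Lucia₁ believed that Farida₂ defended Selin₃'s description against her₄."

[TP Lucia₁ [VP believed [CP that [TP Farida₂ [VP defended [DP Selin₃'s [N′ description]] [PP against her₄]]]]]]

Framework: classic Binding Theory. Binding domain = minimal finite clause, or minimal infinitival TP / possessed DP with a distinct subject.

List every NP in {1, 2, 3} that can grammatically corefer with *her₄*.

*her* is a pronoun, so Principle B applies: it must be free in its binding domain.
Binding domain of *her₄*: the embedded TP, whose subject is Farida₂.
*Lucia₁* c-commands the pronoun but from outside its binding domain, and is not c-commanded by it → coindexation permitted.
*Farida₂* c-commands the pronoun within its binding domain → coindexation would violate Principle B.
*Selin₃* and the pronoun do not c-command one another → neither Principle B nor Principle C is at stake; coindexation permitted.

{1, 3}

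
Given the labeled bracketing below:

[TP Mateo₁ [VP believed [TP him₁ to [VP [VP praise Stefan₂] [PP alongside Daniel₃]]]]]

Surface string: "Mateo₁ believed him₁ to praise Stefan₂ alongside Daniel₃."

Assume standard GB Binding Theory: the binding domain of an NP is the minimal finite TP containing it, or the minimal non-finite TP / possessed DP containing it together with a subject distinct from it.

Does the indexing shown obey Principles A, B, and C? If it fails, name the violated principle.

The two coindexed NPs are *Mateo₁* and *him₁*.
*him₁* is a pronoun. Its binding domain is the matrix TP, whose subject is Mateo₁.
*Mateo₁* c-commands it within that domain and carries the same index.
The pronoun is locally bound → Principle B violation.

Principle B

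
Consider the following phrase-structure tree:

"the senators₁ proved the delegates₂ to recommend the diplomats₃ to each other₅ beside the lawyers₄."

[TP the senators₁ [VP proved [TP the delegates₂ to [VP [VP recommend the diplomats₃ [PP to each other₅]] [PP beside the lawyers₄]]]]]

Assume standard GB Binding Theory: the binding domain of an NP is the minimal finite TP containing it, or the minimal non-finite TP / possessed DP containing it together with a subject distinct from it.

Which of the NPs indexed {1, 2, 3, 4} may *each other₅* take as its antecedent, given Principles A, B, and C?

*each other* is an anaphor, so Principle A applies: it must be bound in its binding domain.
Binding domain of *each other₅*: the embedded TP, whose subject is the delegates₂.
*the senators₁* c-commands the anaphor but is outside its binding domain → cannot satisfy Principle A.
*the delegates₂* c-commands the anaphor within its binding domain → licit binder.
*the diplomats₃* c-commands the anaphor within its binding domain → licit binder.
*the lawyers₄* does not c-command the anaphor → cannot bind it.

{2, 3}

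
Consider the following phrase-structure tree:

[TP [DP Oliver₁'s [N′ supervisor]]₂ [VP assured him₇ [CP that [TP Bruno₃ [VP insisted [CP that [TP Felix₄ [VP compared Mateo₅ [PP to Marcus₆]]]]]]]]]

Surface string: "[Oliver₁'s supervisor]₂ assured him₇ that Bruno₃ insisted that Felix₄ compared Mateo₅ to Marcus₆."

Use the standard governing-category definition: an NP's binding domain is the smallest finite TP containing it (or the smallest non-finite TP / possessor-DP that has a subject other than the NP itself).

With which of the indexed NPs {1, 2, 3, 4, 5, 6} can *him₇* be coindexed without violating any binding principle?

{1}

*him* is a pronoun, so Principle B applies: it must be free in its binding domain.
Binding domain of *him₇*: the matrix TP, whose subject is [Oliver₁'s supervisor]₂.
*Oliver₁* and the pronoun do not c-command one another → neither Principle B nor Principle C is at stake; coindexation permitted.
*[Oliver₁'s supervisor]₂* c-commands the pronoun within its binding domain → coindexation would violate Principle B.
*Bruno₃*: the pronoun c-commands this R-expression → coindexation would violate Principle C on *Bruno₃*.
*Felix₄*: the pronoun c-commands this R-expression → coindexation would violate Principle C on *Felix₄*.
*Mateo₅*: the pronoun c-commands this R-expression → coindexation would violate Principle C on *Mateo₅*.
*Marcus₆*: the pronoun c-commands this R-expression → coindexation would violate Principle C on *Marcus₆*.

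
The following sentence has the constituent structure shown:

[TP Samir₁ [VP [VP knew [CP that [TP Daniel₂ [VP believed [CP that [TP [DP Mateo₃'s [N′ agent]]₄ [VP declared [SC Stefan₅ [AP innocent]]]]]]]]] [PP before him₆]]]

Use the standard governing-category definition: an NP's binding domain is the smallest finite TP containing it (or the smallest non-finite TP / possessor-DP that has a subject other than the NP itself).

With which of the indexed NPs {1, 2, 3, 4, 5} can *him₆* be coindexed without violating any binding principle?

*him* is a pronoun, so Principle B applies: it must be free in its binding domain.
Binding domain of *him₆*: the matrix TP, whose subject is Samir₁.
*Samir₁* c-commands the pronoun within its binding domain → coindexation would violate Principle B.
*Daniel₂* and the pronoun do not c-command one another → neither Principle B nor Principle C is at stake; coindexation permitted.
*Mateo₃* and the pronoun do not c-command one another → neither Principle B nor Principle C is at stake; coindexation permitted.
*[Mateo₃'s agent]₄* and the pronoun do not c-command one another → neither Principle B nor Principle C is at stake; coindexation permitted.
*Stefan₅* and the pronoun do not c-command one another → neither Principle B nor Principle C is at stake; coindexation permitted.

{2, 3, 4, 5}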